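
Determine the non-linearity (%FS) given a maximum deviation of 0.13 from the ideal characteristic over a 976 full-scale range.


Linearity error = (max deviation / full scale) * 100%.
Linearity = (0.13 / 976) * 100
Linearity = 0.013 %FS

0.013 %FS


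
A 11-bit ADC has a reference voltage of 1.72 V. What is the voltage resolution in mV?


The resolution (LSB) of an ADC is Vref / 2^n.
LSB = 1.72 / 2^11
LSB = 1.72 / 2048
LSB = 0.00083984 V = 0.83984375 mV

0.83984375 mV


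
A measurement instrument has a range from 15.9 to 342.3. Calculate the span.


Span = upper range - lower range.
Span = 342.3 - (15.9)
Span = 326.4

326.4


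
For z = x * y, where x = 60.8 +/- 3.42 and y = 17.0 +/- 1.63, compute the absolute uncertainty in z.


For a product z = x*y, the relative uncertainty is:
uz/z = sqrt((ux/x)^2 + (uy/y)^2)
Relative uncertainties: ux/x = 3.42/60.8 = 0.05625
uy/y = 1.63/17.0 = 0.095882
z = 60.8 * 17.0 = 1033.6
uz = 1033.6 * sqrt(0.05625^2 + 0.095882^2) = 114.899

114.899


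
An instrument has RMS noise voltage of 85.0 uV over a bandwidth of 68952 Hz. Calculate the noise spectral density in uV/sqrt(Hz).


Noise spectral density = Vrms / sqrt(BW).
NSD = 85.0 / sqrt(68952)
NSD = 85.0 / 262.5871
NSD = 0.3237 uV/sqrt(Hz)

0.3237 uV/sqrt(Hz)


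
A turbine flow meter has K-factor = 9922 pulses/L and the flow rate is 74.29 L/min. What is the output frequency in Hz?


Frequency = K * Q / 60 (converting L/min to L/s).
f = 9922 * 74.29 / 60
f = 737105.38 / 60
f = 12285.09 Hz

12285.09 Hz


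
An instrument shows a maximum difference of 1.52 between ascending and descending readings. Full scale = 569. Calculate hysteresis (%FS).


Hysteresis = (max difference / full scale) * 100%.
H = (1.52 / 569) * 100
H = 0.267 %FS

0.267 %FS


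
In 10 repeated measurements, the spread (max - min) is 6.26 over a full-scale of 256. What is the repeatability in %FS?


Repeatability = (spread / full scale) * 100%.
R = (6.26 / 256) * 100
R = 2.445 %FS

2.445 %FS


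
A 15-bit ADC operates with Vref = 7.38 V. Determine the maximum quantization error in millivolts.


The maximum quantization error is +/- LSB/2.
LSB = Vref / 2^n = 7.38 / 32768 = 0.00022522 V
Max error = LSB / 2 = 0.00022522 / 2 = 0.00011261 V
Max error = 0.1126 mV

0.1126 mV


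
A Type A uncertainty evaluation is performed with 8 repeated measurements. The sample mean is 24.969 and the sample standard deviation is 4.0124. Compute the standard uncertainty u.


The standard uncertainty for Type A evaluation is u = s / sqrt(n).
u = 4.0124 / sqrt(8)
u = 4.0124 / 2.8284
u = 1.4186

1.4186


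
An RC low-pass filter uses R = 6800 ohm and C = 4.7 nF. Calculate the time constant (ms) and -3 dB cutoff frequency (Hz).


Time constant: tau = R * C.
tau = 6800 * 4.70e-09 = 3.196e-05 s
tau = 0.032 ms
Cutoff frequency: fc = 1 / (2*pi*R*C).
fc = 1 / (2*pi*3.196e-05) = 4979.82 Hz

tau = 0.032 ms, fc = 4979.82 Hz


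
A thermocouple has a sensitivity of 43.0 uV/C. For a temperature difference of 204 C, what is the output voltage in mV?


The thermocouple output V = sensitivity * dT.
V = 43.0 uV/C * 204 C
V = 8772.0 uV
V = 8.772 mV

8.772 mV


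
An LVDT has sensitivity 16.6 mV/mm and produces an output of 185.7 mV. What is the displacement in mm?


Displacement = Vout / sensitivity.
d = 185.7 / 16.6
d = 11.187 mm

11.187 mm


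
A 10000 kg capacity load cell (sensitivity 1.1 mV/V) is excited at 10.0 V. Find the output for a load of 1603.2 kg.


Vout = rated_output * Vex * (load / capacity).
Vout = 1.1 * 10.0 * (1603.2 / 10000)
Vout = 1.1 * 10.0 * 0.16032
Vout = 1.764 mV

1.764 mV


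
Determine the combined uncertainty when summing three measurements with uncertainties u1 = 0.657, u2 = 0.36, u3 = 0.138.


For a sum of independent quantities, uc = sqrt(u1^2 + u2^2 + u3^2).
uc = sqrt(0.657^2 + 0.36^2 + 0.138^2)
uc = sqrt(0.431649 + 0.1296 + 0.019044)
uc = 0.7618

0.7618


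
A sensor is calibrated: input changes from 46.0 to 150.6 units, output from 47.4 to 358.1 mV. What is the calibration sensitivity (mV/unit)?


Sensitivity = (y2 - y1) / (x2 - x1).
S = (358.1 - 47.4) / (150.6 - 46.0)
S = 310.7 / 104.6
S = 2.9704 mV/unit

2.9704 mV/unit


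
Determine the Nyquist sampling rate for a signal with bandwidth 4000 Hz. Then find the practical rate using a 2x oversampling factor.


By Nyquist theorem, fs_min = 2 * fmax.
fs_min = 2 * 4000 = 8000 Hz
Practical rate = 2 * fs_min = 2 * 8000 = 16000 Hz

fs_min = 8000 Hz, fs_practical = 16000 Hz


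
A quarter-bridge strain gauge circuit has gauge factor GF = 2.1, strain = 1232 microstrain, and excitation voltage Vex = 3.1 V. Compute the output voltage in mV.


Quarter bridge output: Vout = (GF * epsilon * Vex) / 4.
Vout = (2.1 * 1232e-6 * 3.1) / 4
Vout = 0.00802032 / 4 V
Vout = 0.00200508 V = 2.0051 mV

2.0051 mV


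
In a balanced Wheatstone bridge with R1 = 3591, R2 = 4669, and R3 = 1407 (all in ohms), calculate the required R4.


At balance: R1*R4 = R2*R3, so R4 = R2*R3/R1.
R4 = 4669 * 1407 / 3591
R4 = 6569283 / 3591
R4 = 1829.37 ohm

1829.37 ohm


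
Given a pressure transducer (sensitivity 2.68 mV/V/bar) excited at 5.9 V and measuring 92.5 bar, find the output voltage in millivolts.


Output = sensitivity * Vex * P.
Vout = 2.68 * 5.9 * 92.5
Vout = 15.812 * 92.5
Vout = 1462.61 mV

1462.61 mV


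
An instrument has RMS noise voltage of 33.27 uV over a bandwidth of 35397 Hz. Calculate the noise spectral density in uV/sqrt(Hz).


Noise spectral density = Vrms / sqrt(BW).
NSD = 33.27 / sqrt(35397)
NSD = 33.27 / 188.1409
NSD = 0.1768 uV/sqrt(Hz)

0.1768 uV/sqrt(Hz)


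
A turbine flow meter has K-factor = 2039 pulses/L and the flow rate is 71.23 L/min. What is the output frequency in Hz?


Frequency = K * Q / 60 (converting L/min to L/s).
f = 2039 * 71.23 / 60
f = 145237.97 / 60
f = 2420.63 Hz

2420.63 Hz


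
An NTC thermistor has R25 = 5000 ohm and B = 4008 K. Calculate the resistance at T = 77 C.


NTC thermistor equation: Rt = R25 * exp(B * (1/T - 1/T25)).
T in Kelvin: 350.15 K, T25 = 298.15 K
1/T - 1/T25 = 1/350.15 - 1/298.15 = -0.0004981
B * (1/T - 1/T25) = 4008 * -0.0004981 = -1.9964
Rt = 5000 * exp(-1.9964) = 679.1 ohm

679.1 ohm


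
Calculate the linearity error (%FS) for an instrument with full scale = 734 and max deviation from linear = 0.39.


Linearity error = (max deviation / full scale) * 100%.
Linearity = (0.39 / 734) * 100
Linearity = 0.053 %FS

0.053 %FS


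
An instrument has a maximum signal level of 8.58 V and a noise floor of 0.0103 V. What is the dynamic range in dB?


Dynamic range = 20 * log10(Vmax / Vnoise).
DR = 20 * log10(8.58 / 0.0103)
DR = 20 * log10(833.01)
DR = 58.41 dB

58.41 dB


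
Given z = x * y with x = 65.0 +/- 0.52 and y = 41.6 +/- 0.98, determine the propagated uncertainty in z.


For a product z = x*y, the relative uncertainty is:
uz/z = sqrt((ux/x)^2 + (uy/y)^2)
Relative uncertainties: ux/x = 0.52/65.0 = 0.008
uy/y = 0.98/41.6 = 0.023558
z = 65.0 * 41.6 = 2704.0
uz = 2704.0 * sqrt(0.008^2 + 0.023558^2) = 67.273

67.273


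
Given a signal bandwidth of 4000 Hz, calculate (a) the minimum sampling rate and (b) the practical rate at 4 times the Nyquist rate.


By Nyquist theorem, fs_min = 2 * fmax.
fs_min = 2 * 4000 = 8000 Hz
Practical rate = 4 * fs_min = 4 * 8000 = 32000 Hz

fs_min = 8000 Hz, fs_practical = 32000 Hz


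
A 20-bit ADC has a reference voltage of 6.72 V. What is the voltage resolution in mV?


The resolution (LSB) of an ADC is Vref / 2^n.
LSB = 6.72 / 2^20
LSB = 6.72 / 1048576
LSB = 6.41e-06 V = 0.00640869 mV

0.00640869 mV


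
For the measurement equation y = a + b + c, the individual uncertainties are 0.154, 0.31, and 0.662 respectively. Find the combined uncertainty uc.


For a sum of independent quantities, uc = sqrt(u1^2 + u2^2 + u3^2).
uc = sqrt(0.154^2 + 0.31^2 + 0.662^2)
uc = sqrt(0.023716 + 0.0961 + 0.438244)
uc = 0.747

0.747


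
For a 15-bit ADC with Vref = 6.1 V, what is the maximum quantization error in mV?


The maximum quantization error is +/- LSB/2.
LSB = Vref / 2^n = 6.1 / 32768 = 0.00018616 V
Max error = LSB / 2 = 0.00018616 / 2 = 9.308e-05 V
Max error = 0.0931 mV

0.0931 mV


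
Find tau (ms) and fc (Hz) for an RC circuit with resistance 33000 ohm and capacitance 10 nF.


Time constant: tau = R * C.
tau = 33000 * 1.00e-08 = 0.00033 s
tau = 0.33 ms
Cutoff frequency: fc = 1 / (2*pi*R*C).
fc = 1 / (2*pi*0.00033) = 482.29 Hz

tau = 0.33 ms, fc = 482.29 Hz


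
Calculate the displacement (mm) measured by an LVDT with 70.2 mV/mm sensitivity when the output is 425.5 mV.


Displacement = Vout / sensitivity.
d = 425.5 / 70.2
d = 6.061 mm

6.061 mm


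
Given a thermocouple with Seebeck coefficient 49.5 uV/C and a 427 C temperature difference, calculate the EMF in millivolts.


The thermocouple output V = sensitivity * dT.
V = 49.5 uV/C * 427 C
V = 21136.5 uV
V = 21.137 mV

21.137 mV


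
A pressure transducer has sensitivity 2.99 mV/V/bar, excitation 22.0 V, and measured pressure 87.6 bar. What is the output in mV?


Output = sensitivity * Vex * P.
Vout = 2.99 * 22.0 * 87.6
Vout = 65.78 * 87.6
Vout = 5762.33 mV

5762.33 mV


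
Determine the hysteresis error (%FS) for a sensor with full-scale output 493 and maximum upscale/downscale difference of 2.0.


Hysteresis = (max difference / full scale) * 100%.
H = (2.0 / 493) * 100
H = 0.406 %FS

0.406 %FS


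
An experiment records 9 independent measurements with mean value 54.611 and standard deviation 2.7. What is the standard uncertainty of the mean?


The standard uncertainty for Type A evaluation is u = s / sqrt(n).
u = 2.7 / sqrt(9)
u = 2.7 / 3.0
u = 0.9

0.9


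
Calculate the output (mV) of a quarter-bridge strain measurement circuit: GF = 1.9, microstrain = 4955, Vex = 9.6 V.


Quarter bridge output: Vout = (GF * epsilon * Vex) / 4.
Vout = (1.9 * 4955e-6 * 9.6) / 4
Vout = 0.0903792 / 4 V
Vout = 0.0225948 V = 22.5948 mV

22.5948 mV


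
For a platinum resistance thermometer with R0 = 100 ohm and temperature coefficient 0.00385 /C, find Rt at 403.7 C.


The RTD equation: Rt = R0 * (1 + alpha * T).
Rt = 100 * (1 + 0.00385 * 403.7)
Rt = 100 * (1 + 1.554245)
Rt = 100 * 2.554245
Rt = 255.424 ohm

255.424 ohm


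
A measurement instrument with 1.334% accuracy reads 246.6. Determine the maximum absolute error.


Absolute error = (accuracy% / 100) * reading.
Error = (1.334 / 100) * 246.6
Error = 0.01334 * 246.6
Error = 3.2896

3.2896


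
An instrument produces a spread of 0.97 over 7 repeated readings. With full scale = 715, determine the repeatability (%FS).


Repeatability = (spread / full scale) * 100%.
R = (0.97 / 715) * 100
R = 0.136 %FS

0.136 %FS


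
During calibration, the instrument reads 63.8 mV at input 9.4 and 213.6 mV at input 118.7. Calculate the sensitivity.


Sensitivity = (y2 - y1) / (x2 - x1).
S = (213.6 - 63.8) / (118.7 - 9.4)
S = 149.8 / 109.3
S = 1.3705 mV/unit

1.3705 mV/unit


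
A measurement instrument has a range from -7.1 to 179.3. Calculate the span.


Span = upper range - lower range.
Span = 179.3 - (-7.1)
Span = 186.4

186.4


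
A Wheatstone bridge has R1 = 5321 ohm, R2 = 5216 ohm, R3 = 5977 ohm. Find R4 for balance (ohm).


At balance: R1*R4 = R2*R3, so R4 = R2*R3/R1.
R4 = 5216 * 5977 / 5321
R4 = 31176032 / 5321
R4 = 5859.06 ohm

5859.06 ohm


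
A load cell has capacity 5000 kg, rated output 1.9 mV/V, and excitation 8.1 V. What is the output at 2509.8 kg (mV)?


Vout = rated_output * Vex * (load / capacity).
Vout = 1.9 * 8.1 * (2509.8 / 5000)
Vout = 1.9 * 8.1 * 0.50196
Vout = 7.725 mV

7.725 mV


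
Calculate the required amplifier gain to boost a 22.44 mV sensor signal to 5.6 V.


Gain = Vout / Vin (converting to same units).
G = 5.6 V / 22.44 mV
G = 5600.0 mV / 22.44 mV
G = 249.55

249.55


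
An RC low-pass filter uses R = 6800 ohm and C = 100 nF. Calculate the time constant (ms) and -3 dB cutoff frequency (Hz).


Time constant: tau = R * C.
tau = 6800 * 1.00e-07 = 0.00068 s
tau = 0.68 ms
Cutoff frequency: fc = 1 / (2*pi*R*C).
fc = 1 / (2*pi*0.00068) = 234.05 Hz

tau = 0.68 ms, fc = 234.05 Hz


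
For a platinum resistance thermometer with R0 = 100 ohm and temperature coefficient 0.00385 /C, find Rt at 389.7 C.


The RTD equation: Rt = R0 * (1 + alpha * T).
Rt = 100 * (1 + 0.00385 * 389.7)
Rt = 100 * (1 + 1.500345)
Rt = 100 * 2.500345
Rt = 250.035 ohm

250.035 ohm


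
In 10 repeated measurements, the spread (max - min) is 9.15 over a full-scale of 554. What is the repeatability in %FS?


Repeatability = (spread / full scale) * 100%.
R = (9.15 / 554) * 100
R = 1.652 %FS

1.652 %FS


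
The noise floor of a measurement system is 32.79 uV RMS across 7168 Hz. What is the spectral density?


Noise spectral density = Vrms / sqrt(BW).
NSD = 32.79 / sqrt(7168)
NSD = 32.79 / 84.664
NSD = 0.3873 uV/sqrt(Hz)

0.3873 uV/sqrt(Hz)


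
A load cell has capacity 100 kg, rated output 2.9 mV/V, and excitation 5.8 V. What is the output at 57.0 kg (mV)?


Vout = rated_output * Vex * (load / capacity).
Vout = 2.9 * 5.8 * (57.0 / 100)
Vout = 2.9 * 5.8 * 0.57
Vout = 9.587 mV

9.587 mV


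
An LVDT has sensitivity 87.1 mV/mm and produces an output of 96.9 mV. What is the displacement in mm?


Displacement = Vout / sensitivity.
d = 96.9 / 87.1
d = 1.113 mm

1.113 mm


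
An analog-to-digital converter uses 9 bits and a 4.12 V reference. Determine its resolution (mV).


The resolution (LSB) of an ADC is Vref / 2^n.
LSB = 4.12 / 2^9
LSB = 4.12 / 512
LSB = 0.00804688 V = 8.046875 mV

8.046875 mV


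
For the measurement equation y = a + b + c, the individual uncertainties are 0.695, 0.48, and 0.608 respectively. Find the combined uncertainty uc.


For a sum of independent quantities, uc = sqrt(u1^2 + u2^2 + u3^2).
uc = sqrt(0.695^2 + 0.48^2 + 0.608^2)
uc = sqrt(0.483025 + 0.2304 + 0.369664)
uc = 1.0407

1.0407


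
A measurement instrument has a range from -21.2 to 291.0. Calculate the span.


Span = upper range - lower range.
Span = 291.0 - (-21.2)
Span = 312.2

312.2


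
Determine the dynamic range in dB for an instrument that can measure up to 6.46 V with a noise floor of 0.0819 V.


Dynamic range = 20 * log10(Vmax / Vnoise).
DR = 20 * log10(6.46 / 0.0819)
DR = 20 * log10(78.88)
DR = 37.94 dB

37.94 dB


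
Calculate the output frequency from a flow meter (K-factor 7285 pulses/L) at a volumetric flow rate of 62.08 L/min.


Frequency = K * Q / 60 (converting L/min to L/s).
f = 7285 * 62.08 / 60
f = 452252.8 / 60
f = 7537.55 Hz

7537.55 Hz


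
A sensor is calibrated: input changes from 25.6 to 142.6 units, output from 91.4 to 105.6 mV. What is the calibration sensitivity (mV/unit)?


Sensitivity = (y2 - y1) / (x2 - x1).
S = (105.6 - 91.4) / (142.6 - 25.6)
S = 14.2 / 117.0
S = 0.1214 mV/unit

0.1214 mV/unit


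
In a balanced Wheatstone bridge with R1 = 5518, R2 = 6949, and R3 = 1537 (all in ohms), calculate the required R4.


At balance: R1*R4 = R2*R3, so R4 = R2*R3/R1.
R4 = 6949 * 1537 / 5518
R4 = 10680613 / 5518
R4 = 1935.59 ohm

1935.59 ohm


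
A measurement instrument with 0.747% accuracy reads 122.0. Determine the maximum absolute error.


Absolute error = (accuracy% / 100) * reading.
Error = (0.747 / 100) * 122.0
Error = 0.00747 * 122.0
Error = 0.9113

0.9113


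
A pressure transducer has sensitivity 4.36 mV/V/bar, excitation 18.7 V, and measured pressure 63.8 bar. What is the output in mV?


Output = sensitivity * Vex * P.
Vout = 4.36 * 18.7 * 63.8
Vout = 81.532 * 63.8
Vout = 5201.74 mV

5201.74 mV


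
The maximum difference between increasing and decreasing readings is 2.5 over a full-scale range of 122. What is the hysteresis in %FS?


Hysteresis = (max difference / full scale) * 100%.
H = (2.5 / 122) * 100
H = 2.049 %FS

2.049 %FS


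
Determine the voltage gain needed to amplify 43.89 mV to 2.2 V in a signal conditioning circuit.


Gain = Vout / Vin (converting to same units).
G = 2.2 V / 43.89 mV
G = 2200.0 mV / 43.89 mV
G = 50.13

50.13


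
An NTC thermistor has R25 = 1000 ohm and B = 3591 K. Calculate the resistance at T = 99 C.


NTC thermistor equation: Rt = R25 * exp(B * (1/T - 1/T25)).
T in Kelvin: 372.15 K, T25 = 298.15 K
1/T - 1/T25 = 1/372.15 - 1/298.15 = -0.00066693
B * (1/T - 1/T25) = 3591 * -0.00066693 = -2.3949
Rt = 1000 * exp(-2.3949) = 91.2 ohm

91.2 ohm


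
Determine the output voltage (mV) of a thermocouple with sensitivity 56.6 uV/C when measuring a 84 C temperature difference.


The thermocouple output V = sensitivity * dT.
V = 56.6 uV/C * 84 C
V = 4754.4 uV
V = 4.754 mV

4.754 mV


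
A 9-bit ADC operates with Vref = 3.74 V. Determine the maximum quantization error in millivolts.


The maximum quantization error is +/- LSB/2.
LSB = Vref / 2^n = 3.74 / 512 = 0.00730469 V
Max error = LSB / 2 = 0.00730469 / 2 = 0.00365234 V
Max error = 3.6523 mV

3.6523 mV


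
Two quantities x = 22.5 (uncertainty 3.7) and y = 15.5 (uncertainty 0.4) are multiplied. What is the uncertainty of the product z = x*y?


For a product z = x*y, the relative uncertainty is:
uz/z = sqrt((ux/x)^2 + (uy/y)^2)
Relative uncertainties: ux/x = 3.7/22.5 = 0.164444
uy/y = 0.4/15.5 = 0.025806
z = 22.5 * 15.5 = 348.8
uz = 348.8 * sqrt(0.164444^2 + 0.025806^2) = 58.052

58.052


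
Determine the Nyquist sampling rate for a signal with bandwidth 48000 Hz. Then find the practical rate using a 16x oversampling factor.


By Nyquist theorem, fs_min = 2 * fmax.
fs_min = 2 * 48000 = 96000 Hz
Practical rate = 16 * fs_min = 16 * 96000 = 1536000 Hz

fs_min = 96000 Hz, fs_practical = 1536000 Hz


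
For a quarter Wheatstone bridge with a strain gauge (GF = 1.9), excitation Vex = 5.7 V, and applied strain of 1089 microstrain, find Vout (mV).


Quarter bridge output: Vout = (GF * epsilon * Vex) / 4.
Vout = (1.9 * 1089e-6 * 5.7) / 4
Vout = 0.01179387 / 4 V
Vout = 0.00294847 V = 2.9485 mV

2.9485 mV


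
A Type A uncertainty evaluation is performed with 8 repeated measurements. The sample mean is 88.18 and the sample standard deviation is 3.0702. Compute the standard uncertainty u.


The standard uncertainty for Type A evaluation is u = s / sqrt(n).
u = 3.0702 / sqrt(8)
u = 3.0702 / 2.8284
u = 1.0855

1.0855


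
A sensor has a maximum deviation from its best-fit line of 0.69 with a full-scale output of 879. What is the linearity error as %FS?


Linearity error = (max deviation / full scale) * 100%.
Linearity = (0.69 / 879) * 100
Linearity = 0.078 %FS

0.078 %FS


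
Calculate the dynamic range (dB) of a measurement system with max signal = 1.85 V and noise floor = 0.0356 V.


Dynamic range = 20 * log10(Vmax / Vnoise).
DR = 20 * log10(1.85 / 0.0356)
DR = 20 * log10(51.97)
DR = 34.31 dB

34.31 dB


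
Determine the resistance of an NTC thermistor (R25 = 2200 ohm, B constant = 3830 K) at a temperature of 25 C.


NTC thermistor equation: Rt = R25 * exp(B * (1/T - 1/T25)).
T in Kelvin: 298.15 K, T25 = 298.15 K
1/T - 1/T25 = 1/298.15 - 1/298.15 = 0.0
B * (1/T - 1/T25) = 3830 * 0.0 = 0.0
Rt = 2200 * exp(0.0) = 2200.0 ohm

2200.0 ohm


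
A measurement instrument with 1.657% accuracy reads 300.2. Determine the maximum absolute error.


Absolute error = (accuracy% / 100) * reading.
Error = (1.657 / 100) * 300.2
Error = 0.01657 * 300.2
Error = 4.9743

4.9743


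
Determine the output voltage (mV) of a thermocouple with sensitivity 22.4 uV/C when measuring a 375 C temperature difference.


The thermocouple output V = sensitivity * dT.
V = 22.4 uV/C * 375 C
V = 8400.0 uV
V = 8.4 mV

8.4 mV


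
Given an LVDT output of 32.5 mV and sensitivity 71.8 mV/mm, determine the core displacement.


Displacement = Vout / sensitivity.
d = 32.5 / 71.8
d = 0.453 mm

0.453 mm


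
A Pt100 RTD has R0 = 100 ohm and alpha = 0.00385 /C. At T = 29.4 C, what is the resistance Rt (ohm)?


The RTD equation: Rt = R0 * (1 + alpha * T).
Rt = 100 * (1 + 0.00385 * 29.4)
Rt = 100 * (1 + 0.11319)
Rt = 100 * 1.11319
Rt = 111.319 ohm

111.319 ohm


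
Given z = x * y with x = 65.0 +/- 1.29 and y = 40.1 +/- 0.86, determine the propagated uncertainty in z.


For a product z = x*y, the relative uncertainty is:
uz/z = sqrt((ux/x)^2 + (uy/y)^2)
Relative uncertainties: ux/x = 1.29/65.0 = 0.019846
uy/y = 0.86/40.1 = 0.021446
z = 65.0 * 40.1 = 2606.5
uz = 2606.5 * sqrt(0.019846^2 + 0.021446^2) = 76.162

76.162


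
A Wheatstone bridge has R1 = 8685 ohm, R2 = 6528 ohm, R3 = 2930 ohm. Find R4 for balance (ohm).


At balance: R1*R4 = R2*R3, so R4 = R2*R3/R1.
R4 = 6528 * 2930 / 8685
R4 = 19127040 / 8685
R4 = 2202.31 ohm

2202.31 ohm


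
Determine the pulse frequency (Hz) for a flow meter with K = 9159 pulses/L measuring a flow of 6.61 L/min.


Frequency = K * Q / 60 (converting L/min to L/s).
f = 9159 * 6.61 / 60
f = 60540.99 / 60
f = 1009.02 Hz

1009.02 Hz


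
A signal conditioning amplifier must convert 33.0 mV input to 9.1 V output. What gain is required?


Gain = Vout / Vin (converting to same units).
G = 9.1 V / 33.0 mV
G = 9100.0 mV / 33.0 mV
G = 275.76

275.76


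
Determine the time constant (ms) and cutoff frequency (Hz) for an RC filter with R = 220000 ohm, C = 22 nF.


Time constant: tau = R * C.
tau = 220000 * 2.20e-08 = 0.00484 s
tau = 4.84 ms
Cutoff frequency: fc = 1 / (2*pi*R*C).
fc = 1 / (2*pi*0.00484) = 32.88 Hz

tau = 4.84 ms, fc = 32.88 Hz


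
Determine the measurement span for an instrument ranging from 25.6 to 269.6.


Span = upper range - lower range.
Span = 269.6 - (25.6)
Span = 244.0

244.0


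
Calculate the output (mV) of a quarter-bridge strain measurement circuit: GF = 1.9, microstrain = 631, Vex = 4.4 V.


Quarter bridge output: Vout = (GF * epsilon * Vex) / 4.
Vout = (1.9 * 631e-6 * 4.4) / 4
Vout = 0.00527516 / 4 V
Vout = 0.00131879 V = 1.3188 mV

1.3188 mV


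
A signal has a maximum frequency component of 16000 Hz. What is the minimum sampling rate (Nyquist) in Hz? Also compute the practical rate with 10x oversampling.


By Nyquist theorem, fs_min = 2 * fmax.
fs_min = 2 * 16000 = 32000 Hz
Practical rate = 10 * fs_min = 10 * 32000 = 320000 Hz

fs_min = 32000 Hz, fs_practical = 320000 Hz


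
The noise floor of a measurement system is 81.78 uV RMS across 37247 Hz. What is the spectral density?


Noise spectral density = Vrms / sqrt(BW).
NSD = 81.78 / sqrt(37247)
NSD = 81.78 / 192.9948
NSD = 0.4237 uV/sqrt(Hz)

0.4237 uV/sqrt(Hz)


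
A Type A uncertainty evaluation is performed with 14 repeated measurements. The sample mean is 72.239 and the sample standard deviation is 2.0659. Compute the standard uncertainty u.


The standard uncertainty for Type A evaluation is u = s / sqrt(n).
u = 2.0659 / sqrt(14)
u = 2.0659 / 3.7417
u = 0.5521

0.5521


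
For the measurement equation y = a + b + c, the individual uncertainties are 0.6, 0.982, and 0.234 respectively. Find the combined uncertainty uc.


For a sum of independent quantities, uc = sqrt(u1^2 + u2^2 + u3^2).
uc = sqrt(0.6^2 + 0.982^2 + 0.234^2)
uc = sqrt(0.36 + 0.964324 + 0.054756)
uc = 1.1743

1.1743


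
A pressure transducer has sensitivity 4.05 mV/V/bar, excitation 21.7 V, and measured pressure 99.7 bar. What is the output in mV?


Output = sensitivity * Vex * P.
Vout = 4.05 * 21.7 * 99.7
Vout = 87.885 * 99.7
Vout = 8762.13 mV

8762.13 mV


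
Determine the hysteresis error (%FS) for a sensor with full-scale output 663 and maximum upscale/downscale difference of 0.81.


Hysteresis = (max difference / full scale) * 100%.
H = (0.81 / 663) * 100
H = 0.122 %FS

0.122 %FS


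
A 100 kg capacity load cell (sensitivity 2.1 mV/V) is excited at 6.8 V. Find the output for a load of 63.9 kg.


Vout = rated_output * Vex * (load / capacity).
Vout = 2.1 * 6.8 * (63.9 / 100)
Vout = 2.1 * 6.8 * 0.639
Vout = 9.125 mV

9.125 mV


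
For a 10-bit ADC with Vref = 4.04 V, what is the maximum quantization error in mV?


The maximum quantization error is +/- LSB/2.
LSB = Vref / 2^n = 4.04 / 1024 = 0.00394531 V
Max error = LSB / 2 = 0.00394531 / 2 = 0.00197266 V
Max error = 1.9727 mV

1.9727 mV


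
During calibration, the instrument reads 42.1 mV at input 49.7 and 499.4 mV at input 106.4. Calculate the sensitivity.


Sensitivity = (y2 - y1) / (x2 - x1).
S = (499.4 - 42.1) / (106.4 - 49.7)
S = 457.3 / 56.7
S = 8.0653 mV/unit

8.0653 mV/unit


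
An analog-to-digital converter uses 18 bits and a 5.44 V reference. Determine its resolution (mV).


The resolution (LSB) of an ADC is Vref / 2^n.
LSB = 5.44 / 2^18
LSB = 5.44 / 262144
LSB = 2.075e-05 V = 0.02075195 mV

0.02075195 mV


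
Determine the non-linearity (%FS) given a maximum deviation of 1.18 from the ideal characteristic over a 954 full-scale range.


Linearity error = (max deviation / full scale) * 100%.
Linearity = (1.18 / 954) * 100
Linearity = 0.124 %FS

0.124 %FS


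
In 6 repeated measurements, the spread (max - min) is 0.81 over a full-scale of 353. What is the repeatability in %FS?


Repeatability = (spread / full scale) * 100%.
R = (0.81 / 353) * 100
R = 0.229 %FS

0.229 %FS


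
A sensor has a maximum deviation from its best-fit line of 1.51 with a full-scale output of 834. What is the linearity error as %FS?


Linearity error = (max deviation / full scale) * 100%.
Linearity = (1.51 / 834) * 100
Linearity = 0.181 %FS

0.181 %FS


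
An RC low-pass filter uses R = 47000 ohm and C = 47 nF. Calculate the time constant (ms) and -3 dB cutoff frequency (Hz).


Time constant: tau = R * C.
tau = 47000 * 4.70e-08 = 0.002209 s
tau = 2.209 ms
Cutoff frequency: fc = 1 / (2*pi*R*C).
fc = 1 / (2*pi*0.002209) = 72.05 Hz

tau = 2.209 ms, fc = 72.05 Hz


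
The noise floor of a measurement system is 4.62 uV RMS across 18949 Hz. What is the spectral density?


Noise spectral density = Vrms / sqrt(BW).
NSD = 4.62 / sqrt(18949)
NSD = 4.62 / 137.6554
NSD = 0.0336 uV/sqrt(Hz)

0.0336 uV/sqrt(Hz)


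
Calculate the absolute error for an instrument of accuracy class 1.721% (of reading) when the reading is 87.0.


Absolute error = (accuracy% / 100) * reading.
Error = (1.721 / 100) * 87.0
Error = 0.01721 * 87.0
Error = 1.4973

1.4973


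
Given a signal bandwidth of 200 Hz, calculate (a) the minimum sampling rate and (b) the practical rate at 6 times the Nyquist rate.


By Nyquist theorem, fs_min = 2 * fmax.
fs_min = 2 * 200 = 400 Hz
Practical rate = 6 * fs_min = 6 * 400 = 2400 Hz

fs_min = 400 Hz, fs_practical = 2400 Hz


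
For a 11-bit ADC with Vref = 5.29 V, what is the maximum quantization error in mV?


The maximum quantization error is +/- LSB/2.
LSB = Vref / 2^n = 5.29 / 2048 = 0.00258301 V
Max error = LSB / 2 = 0.00258301 / 2 = 0.0012915 V
Max error = 1.2915 mV

1.2915 mV


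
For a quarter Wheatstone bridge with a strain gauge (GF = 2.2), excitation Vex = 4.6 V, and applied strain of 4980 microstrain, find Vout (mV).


Quarter bridge output: Vout = (GF * epsilon * Vex) / 4.
Vout = (2.2 * 4980e-6 * 4.6) / 4
Vout = 0.0503976 / 4 V
Vout = 0.0125994 V = 12.5994 mV

12.5994 mV


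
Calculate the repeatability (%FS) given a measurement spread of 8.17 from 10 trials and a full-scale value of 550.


Repeatability = (spread / full scale) * 100%.
R = (8.17 / 550) * 100
R = 1.485 %FS

1.485 %FS


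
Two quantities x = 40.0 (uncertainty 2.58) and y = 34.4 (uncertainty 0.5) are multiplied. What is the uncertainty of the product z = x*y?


For a product z = x*y, the relative uncertainty is:
uz/z = sqrt((ux/x)^2 + (uy/y)^2)
Relative uncertainties: ux/x = 2.58/40.0 = 0.0645
uy/y = 0.5/34.4 = 0.014535
z = 40.0 * 34.4 = 1376.0
uz = 1376.0 * sqrt(0.0645^2 + 0.014535^2) = 90.978

90.978


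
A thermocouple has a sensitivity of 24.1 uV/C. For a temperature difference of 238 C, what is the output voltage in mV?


The thermocouple output V = sensitivity * dT.
V = 24.1 uV/C * 238 C
V = 5735.8 uV
V = 5.736 mV

5.736 mV


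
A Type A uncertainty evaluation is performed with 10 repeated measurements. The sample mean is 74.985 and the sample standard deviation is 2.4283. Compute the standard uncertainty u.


The standard uncertainty for Type A evaluation is u = s / sqrt(n).
u = 2.4283 / sqrt(10)
u = 2.4283 / 3.1623
u = 0.7679

0.7679


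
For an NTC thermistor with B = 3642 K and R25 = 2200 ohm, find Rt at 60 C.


NTC thermistor equation: Rt = R25 * exp(B * (1/T - 1/T25)).
T in Kelvin: 333.15 K, T25 = 298.15 K
1/T - 1/T25 = 1/333.15 - 1/298.15 = -0.00035237
B * (1/T - 1/T25) = 3642 * -0.00035237 = -1.2833
Rt = 2200 * exp(-1.2833) = 609.7 ohm

609.7 ohm


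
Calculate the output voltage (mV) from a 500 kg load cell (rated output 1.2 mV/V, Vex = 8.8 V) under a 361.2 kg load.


Vout = rated_output * Vex * (load / capacity).
Vout = 1.2 * 8.8 * (361.2 / 500)
Vout = 1.2 * 8.8 * 0.7224
Vout = 7.629 mV

7.629 mV


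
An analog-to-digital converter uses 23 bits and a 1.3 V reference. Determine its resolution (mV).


The resolution (LSB) of an ADC is Vref / 2^n.
LSB = 1.3 / 2^23
LSB = 1.3 / 8388608
LSB = 1.5e-07 V = 0.00015497 mV

0.00015497 mV


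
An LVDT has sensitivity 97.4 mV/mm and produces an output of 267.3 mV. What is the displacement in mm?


Displacement = Vout / sensitivity.
d = 267.3 / 97.4
d = 2.744 mm

2.744 mm


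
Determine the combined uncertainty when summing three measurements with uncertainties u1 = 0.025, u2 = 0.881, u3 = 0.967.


For a sum of independent quantities, uc = sqrt(u1^2 + u2^2 + u3^2).
uc = sqrt(0.025^2 + 0.881^2 + 0.967^2)
uc = sqrt(0.000625 + 0.776161 + 0.935089)
uc = 1.3084

1.3084


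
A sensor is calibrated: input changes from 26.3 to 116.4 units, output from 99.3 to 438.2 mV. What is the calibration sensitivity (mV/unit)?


Sensitivity = (y2 - y1) / (x2 - x1).
S = (438.2 - 99.3) / (116.4 - 26.3)
S = 338.9 / 90.1
S = 3.7614 mV/unit

3.7614 mV/unit


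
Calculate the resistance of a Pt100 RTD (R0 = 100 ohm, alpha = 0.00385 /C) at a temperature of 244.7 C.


The RTD equation: Rt = R0 * (1 + alpha * T).
Rt = 100 * (1 + 0.00385 * 244.7)
Rt = 100 * (1 + 0.942095)
Rt = 100 * 1.942095
Rt = 194.21 ohm

194.21 ohm


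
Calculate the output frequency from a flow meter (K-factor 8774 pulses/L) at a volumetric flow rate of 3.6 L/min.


Frequency = K * Q / 60 (converting L/min to L/s).
f = 8774 * 3.6 / 60
f = 31586.4 / 60
f = 526.44 Hz

526.44 Hz


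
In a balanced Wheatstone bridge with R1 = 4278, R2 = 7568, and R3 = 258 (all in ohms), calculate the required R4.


At balance: R1*R4 = R2*R3, so R4 = R2*R3/R1.
R4 = 7568 * 258 / 4278
R4 = 1952544 / 4278
R4 = 456.42 ohm

456.42 ohm


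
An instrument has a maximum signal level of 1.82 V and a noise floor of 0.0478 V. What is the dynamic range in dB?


Dynamic range = 20 * log10(Vmax / Vnoise).
DR = 20 * log10(1.82 / 0.0478)
DR = 20 * log10(38.08)
DR = 31.61 dB

31.61 dB


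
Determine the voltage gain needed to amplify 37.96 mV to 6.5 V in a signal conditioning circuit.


Gain = Vout / Vin (converting to same units).
G = 6.5 V / 37.96 mV
G = 6500.0 mV / 37.96 mV
G = 171.23

171.23


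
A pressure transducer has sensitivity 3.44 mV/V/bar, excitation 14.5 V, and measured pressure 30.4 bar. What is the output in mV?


Output = sensitivity * Vex * P.
Vout = 3.44 * 14.5 * 30.4
Vout = 49.88 * 30.4
Vout = 1516.35 mV

1516.35 mV


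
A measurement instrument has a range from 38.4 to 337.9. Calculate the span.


Span = upper range - lower range.
Span = 337.9 - (38.4)
Span = 299.5

299.5


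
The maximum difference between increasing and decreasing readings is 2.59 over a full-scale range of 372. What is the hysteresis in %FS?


Hysteresis = (max difference / full scale) * 100%.
H = (2.59 / 372) * 100
H = 0.696 %FS

0.696 %FS


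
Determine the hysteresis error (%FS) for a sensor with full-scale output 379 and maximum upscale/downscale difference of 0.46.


Hysteresis = (max difference / full scale) * 100%.
H = (0.46 / 379) * 100
H = 0.121 %FS

0.121 %FS


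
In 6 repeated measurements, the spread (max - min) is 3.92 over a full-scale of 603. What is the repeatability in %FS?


Repeatability = (spread / full scale) * 100%.
R = (3.92 / 603) * 100
R = 0.65 %FS

0.65 %FS


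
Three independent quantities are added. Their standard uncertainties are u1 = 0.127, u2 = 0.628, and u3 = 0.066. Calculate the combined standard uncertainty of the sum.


For a sum of independent quantities, uc = sqrt(u1^2 + u2^2 + u3^2).
uc = sqrt(0.127^2 + 0.628^2 + 0.066^2)
uc = sqrt(0.016129 + 0.394384 + 0.004356)
uc = 0.6441

0.6441


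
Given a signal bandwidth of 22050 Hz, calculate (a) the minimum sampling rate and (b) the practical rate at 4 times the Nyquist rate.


By Nyquist theorem, fs_min = 2 * fmax.
fs_min = 2 * 22050 = 44100 Hz
Practical rate = 4 * fs_min = 4 * 44100 = 176400 Hz

fs_min = 44100 Hz, fs_practical = 176400 Hz


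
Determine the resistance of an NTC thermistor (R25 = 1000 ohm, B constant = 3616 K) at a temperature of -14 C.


NTC thermistor equation: Rt = R25 * exp(B * (1/T - 1/T25)).
T in Kelvin: 259.15 K, T25 = 298.15 K
1/T - 1/T25 = 1/259.15 - 1/298.15 = 0.00050475
B * (1/T - 1/T25) = 3616 * 0.00050475 = 1.8252
Rt = 1000 * exp(1.8252) = 6203.9 ohm

6203.9 ohm


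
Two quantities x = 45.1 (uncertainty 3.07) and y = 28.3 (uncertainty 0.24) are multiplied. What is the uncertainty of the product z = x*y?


For a product z = x*y, the relative uncertainty is:
uz/z = sqrt((ux/x)^2 + (uy/y)^2)
Relative uncertainties: ux/x = 3.07/45.1 = 0.068071
uy/y = 0.24/28.3 = 0.008481
z = 45.1 * 28.3 = 1276.3
uz = 1276.3 * sqrt(0.068071^2 + 0.008481^2) = 87.553

87.553


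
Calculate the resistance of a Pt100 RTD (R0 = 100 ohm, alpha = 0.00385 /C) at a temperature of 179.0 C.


The RTD equation: Rt = R0 * (1 + alpha * T).
Rt = 100 * (1 + 0.00385 * 179.0)
Rt = 100 * (1 + 0.68915)
Rt = 100 * 1.68915
Rt = 168.915 ohm

168.915 ohm


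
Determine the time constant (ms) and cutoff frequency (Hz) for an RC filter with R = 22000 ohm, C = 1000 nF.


Time constant: tau = R * C.
tau = 22000 * 1.00e-06 = 0.022 s
tau = 22.0 ms
Cutoff frequency: fc = 1 / (2*pi*R*C).
fc = 1 / (2*pi*0.022) = 7.23 Hz

tau = 22.0 ms, fc = 7.23 Hz


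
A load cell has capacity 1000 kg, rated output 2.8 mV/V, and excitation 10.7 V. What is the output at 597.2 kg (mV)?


Vout = rated_output * Vex * (load / capacity).
Vout = 2.8 * 10.7 * (597.2 / 1000)
Vout = 2.8 * 10.7 * 0.5972
Vout = 17.892 mV

17.892 mV


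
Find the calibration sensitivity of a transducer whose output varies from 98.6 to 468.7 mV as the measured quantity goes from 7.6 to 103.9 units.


Sensitivity = (y2 - y1) / (x2 - x1).
S = (468.7 - 98.6) / (103.9 - 7.6)
S = 370.1 / 96.3
S = 3.8432 mV/unit

3.8432 mV/unit


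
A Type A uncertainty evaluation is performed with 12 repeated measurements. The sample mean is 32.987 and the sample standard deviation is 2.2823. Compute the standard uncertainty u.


The standard uncertainty for Type A evaluation is u = s / sqrt(n).
u = 2.2823 / sqrt(12)
u = 2.2823 / 3.4641
u = 0.6588

0.6588


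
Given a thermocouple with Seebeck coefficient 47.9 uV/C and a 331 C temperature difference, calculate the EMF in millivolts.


The thermocouple output V = sensitivity * dT.
V = 47.9 uV/C * 331 C
V = 15854.9 uV
V = 15.855 mV

15.855 mV


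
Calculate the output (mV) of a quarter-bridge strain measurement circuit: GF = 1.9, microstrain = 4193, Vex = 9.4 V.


Quarter bridge output: Vout = (GF * epsilon * Vex) / 4.
Vout = (1.9 * 4193e-6 * 9.4) / 4
Vout = 0.07488698 / 4 V
Vout = 0.01872175 V = 18.7217 mV

18.7217 mV


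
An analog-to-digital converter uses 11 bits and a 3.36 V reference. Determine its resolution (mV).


The resolution (LSB) of an ADC is Vref / 2^n.
LSB = 3.36 / 2^11
LSB = 3.36 / 2048
LSB = 0.00164062 V = 1.640625 mV

1.640625 mV


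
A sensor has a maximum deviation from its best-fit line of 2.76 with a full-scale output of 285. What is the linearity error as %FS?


Linearity error = (max deviation / full scale) * 100%.
Linearity = (2.76 / 285) * 100
Linearity = 0.968 %FS

0.968 %FS


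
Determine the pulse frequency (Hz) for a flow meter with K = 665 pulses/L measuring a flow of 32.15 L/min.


Frequency = K * Q / 60 (converting L/min to L/s).
f = 665 * 32.15 / 60
f = 21379.75 / 60
f = 356.33 Hz

356.33 Hz


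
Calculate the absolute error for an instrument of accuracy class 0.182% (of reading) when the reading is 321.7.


Absolute error = (accuracy% / 100) * reading.
Error = (0.182 / 100) * 321.7
Error = 0.00182 * 321.7
Error = 0.5855

0.5855


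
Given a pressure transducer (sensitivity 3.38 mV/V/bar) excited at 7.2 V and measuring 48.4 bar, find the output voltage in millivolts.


Output = sensitivity * Vex * P.
Vout = 3.38 * 7.2 * 48.4
Vout = 24.336 * 48.4
Vout = 1177.86 mV

1177.86 mV


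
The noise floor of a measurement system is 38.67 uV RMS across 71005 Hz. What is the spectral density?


Noise spectral density = Vrms / sqrt(BW).
NSD = 38.67 / sqrt(71005)
NSD = 38.67 / 266.4676
NSD = 0.1451 uV/sqrt(Hz)

0.1451 uV/sqrt(Hz)


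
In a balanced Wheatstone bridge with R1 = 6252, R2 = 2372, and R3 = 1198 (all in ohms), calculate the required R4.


At balance: R1*R4 = R2*R3, so R4 = R2*R3/R1.
R4 = 2372 * 1198 / 6252
R4 = 2841656 / 6252
R4 = 454.52 ohm

454.52 ohm


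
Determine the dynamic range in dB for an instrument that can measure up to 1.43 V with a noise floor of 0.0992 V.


Dynamic range = 20 * log10(Vmax / Vnoise).
DR = 20 * log10(1.43 / 0.0992)
DR = 20 * log10(14.42)
DR = 23.18 dB

23.18 dB


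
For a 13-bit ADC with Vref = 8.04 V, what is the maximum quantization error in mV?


The maximum quantization error is +/- LSB/2.
LSB = Vref / 2^n = 8.04 / 8192 = 0.00098145 V
Max error = LSB / 2 = 0.00098145 / 2 = 0.00049072 V
Max error = 0.4907 mV

0.4907 mV


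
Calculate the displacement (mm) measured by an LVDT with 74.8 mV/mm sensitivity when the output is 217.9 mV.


Displacement = Vout / sensitivity.
d = 217.9 / 74.8
d = 2.913 mm

2.913 mm


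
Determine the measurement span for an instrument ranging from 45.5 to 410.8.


Span = upper range - lower range.
Span = 410.8 - (45.5)
Span = 365.3

365.3


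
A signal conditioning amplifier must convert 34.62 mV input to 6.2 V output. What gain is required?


Gain = Vout / Vin (converting to same units).
G = 6.2 V / 34.62 mV
G = 6200.0 mV / 34.62 mV
G = 179.09

179.09


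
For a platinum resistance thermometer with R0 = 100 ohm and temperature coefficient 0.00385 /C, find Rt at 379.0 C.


The RTD equation: Rt = R0 * (1 + alpha * T).
Rt = 100 * (1 + 0.00385 * 379.0)
Rt = 100 * (1 + 1.45915)
Rt = 100 * 2.45915
Rt = 245.915 ohm

245.915 ohm


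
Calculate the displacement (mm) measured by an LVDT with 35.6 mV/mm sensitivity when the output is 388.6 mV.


Displacement = Vout / sensitivity.
d = 388.6 / 35.6
d = 10.916 mm

10.916 mm


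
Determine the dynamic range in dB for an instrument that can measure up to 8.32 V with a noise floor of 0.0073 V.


Dynamic range = 20 * log10(Vmax / Vnoise).
DR = 20 * log10(8.32 / 0.0073)
DR = 20 * log10(1139.73)
DR = 61.14 dB

61.14 dB


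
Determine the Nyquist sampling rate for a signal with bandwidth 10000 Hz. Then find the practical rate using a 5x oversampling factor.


By Nyquist theorem, fs_min = 2 * fmax.
fs_min = 2 * 10000 = 20000 Hz
Practical rate = 5 * fs_min = 5 * 20000 = 100000 Hz

fs_min = 20000 Hz, fs_practical = 100000 Hz


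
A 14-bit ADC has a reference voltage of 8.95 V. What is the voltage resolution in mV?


The resolution (LSB) of an ADC is Vref / 2^n.
LSB = 8.95 / 2^14
LSB = 8.95 / 16384
LSB = 0.00054626 V = 0.54626465 mV

0.54626465 mV


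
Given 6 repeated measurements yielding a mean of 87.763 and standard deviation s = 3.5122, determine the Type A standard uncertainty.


The standard uncertainty for Type A evaluation is u = s / sqrt(n).
u = 3.5122 / sqrt(6)
u = 3.5122 / 2.4495
u = 1.4338

1.4338
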